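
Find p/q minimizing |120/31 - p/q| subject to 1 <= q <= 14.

31/8

Expand x = 120/31 as a continued fraction with the Euclidean algorithm:
  120 = 3*31 + 27, so a_0 = 3.
  31 = 1*27 + 4, so a_1 = 1.
  27 = 6*4 + 3, so a_2 = 6.
  4 = 1*3 + 1, so a_3 = 1.
  3 = 3*1 + 0, so a_4 = 3.
so x = [3; 1, 6, 1, 3].
Convergents (p_i = a_i*p_{i-1} + p_{i-2}, q_i = a_i*q_{i-1} + q_{i-2} with p_{-2}=0, p_{-1}=1, q_{-2}=1, q_{-1}=0), until the denominator exceeds 14:
  i=0: a_0=3, p_0 = 3*1 + 0 = 3, q_0 = 3*0 + 1 = 1.
  i=1: a_1=1, p_1 = 1*3 + 1 = 4, q_1 = 1*1 + 0 = 1.
  i=2: a_2=6, p_2 = 6*4 + 3 = 27, q_2 = 6*1 + 1 = 7.
  i=3: a_3=1, p_3 = 1*27 + 4 = 31, q_3 = 1*7 + 1 = 8.
  i=4: a_4=3, p_4 = 3*31 + 27 = 120, q_4 = 3*8 + 7 = 31.
q_4 = 31 > 14, so the last convergent with denominator <= 14 is p_3/q_3 = 31/8.
The closest fraction with denominator <= 14 is either p_3/q_3 or the intermediate fraction (k*p_3 + p_2)/(k*q_3 + q_2) with the largest k >= 1 whose denominator stays <= 14; these approach x as k grows, and every other convergent or intermediate fraction in range is farther away.
Largest k: floor((14 - q_2)/q_3) = floor((14 - 7)/8) = 0.
Since k = 0, no intermediate fraction beyond p_3/q_3 has denominator <= 14, so the convergent 31/8 is the closest (its error is |120*8 - 31*31|/(31*8) = 1/248).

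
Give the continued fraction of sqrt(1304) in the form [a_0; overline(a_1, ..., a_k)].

[36; overline(9, 72)]

Write x_i = (sqrt(1304) + m_i)/d_i with (m_0, d_0) = (0, 1). a_0 = floor(sqrt(1304)) = 36, since 36^2 = 1296 <= 1304 < 1369 = 37^2.
Iterate m_{i+1} = d_i*a_i - m_i, d_{i+1} = (1304 - m_{i+1}^2)/d_i, a_{i+1} = floor((a_0 + m_{i+1})/d_{i+1}):
  m_1 = 1*36 - 0 = 36, d_1 = (1304 - 36^2)/1 = 8/1 = 8, a_1 = floor((36 + 36)/8) = 9.
  m_2 = 8*9 - 36 = 36, d_2 = (1304 - 36^2)/8 = 8/8 = 1, a_2 = floor((36 + 36)/1) = 72.
  m_3 = 1*72 - 36 = 36, d_3 = (1304 - 36^2)/1 = 8/1 = 8: (m_3, d_3) = (m_1, d_1) = (36, 8), so from here the quotients repeat a_1, a_2; the period length is 2.
Hence the expansion of sqrt(1304) is a_0 = 36 followed by the repeating block 9, 72 (period 2).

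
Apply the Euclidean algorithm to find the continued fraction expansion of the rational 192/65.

Run the Euclidean algorithm on 192 and 65; the successive quotients are the partial quotients a_0, a_1, ... (each step inverts the fractional part left over by the previous one):
  192 = 2*65 + 62, so a_0 = 2.
  65 = 1*62 + 3, so a_1 = 1.
  62 = 20*3 + 2, so a_2 = 20.
  3 = 1*2 + 1, so a_3 = 1.
  2 = 2*1 + 0, so a_4 = 2.
The remainder reaches 0 after 5 divisions, so the expansion has 5 partial quotients, read off in order.

[2; 1, 20, 1, 2]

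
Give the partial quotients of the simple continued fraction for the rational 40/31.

[1; 3, 2, 4]

Run the Euclidean algorithm on 40 and 31; the successive quotients are the partial quotients a_0, a_1, ... (each step inverts the fractional part left over by the previous one):
  40 = 1*31 + 9, so a_0 = 1.
  31 = 3*9 + 4, so a_1 = 3.
  9 = 2*4 + 1, so a_2 = 2.
  4 = 4*1 + 0, so a_3 = 4.
The remainder reaches 0 after 4 divisions, so the expansion has 4 partial quotients, read off in order.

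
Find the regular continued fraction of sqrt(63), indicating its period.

Write x_i = (sqrt(63) + m_i)/d_i with (m_0, d_0) = (0, 1). a_0 = floor(sqrt(63)) = 7, since 7^2 = 49 <= 63 < 64 = 8^2.
Iterate m_{i+1} = d_i*a_i - m_i, d_{i+1} = (63 - m_{i+1}^2)/d_i, a_{i+1} = floor((a_0 + m_{i+1})/d_{i+1}):
  m_1 = 1*7 - 0 = 7, d_1 = (63 - 7^2)/1 = 14/1 = 14, a_1 = floor((7 + 7)/14) = 1.
  m_2 = 14*1 - 7 = 7, d_2 = (63 - 7^2)/14 = 14/14 = 1, a_2 = floor((7 + 7)/1) = 14.
  m_3 = 1*14 - 7 = 7, d_3 = (63 - 7^2)/1 = 14/1 = 14: (m_3, d_3) = (m_1, d_1) = (7, 14), so from here the quotients repeat a_1, a_2; the period length is 2.
Hence the expansion of sqrt(63) is a_0 = 7 followed by the repeating block 1, 14 (period 2).

[7; (1, 14)]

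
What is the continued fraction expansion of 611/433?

Run the Euclidean algorithm on 611 and 433; the successive quotients are the partial quotients a_0, a_1, ... (each step inverts the fractional part left over by the previous one):
  611 = 1*433 + 178, so a_0 = 1.
  433 = 2*178 + 77, so a_1 = 2.
  178 = 2*77 + 24, so a_2 = 2.
  77 = 3*24 + 5, so a_3 = 3.
  24 = 4*5 + 4, so a_4 = 4.
  5 = 1*4 + 1, so a_5 = 1.
  4 = 4*1 + 0, so a_6 = 4.
The remainder reaches 0 after 7 divisions, so the expansion has 7 partial quotients, read off in order.

[1; 2, 2, 3, 4, 1, 4]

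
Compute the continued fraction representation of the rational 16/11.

[1; 2, 5]

Run the Euclidean algorithm on 16 and 11; the successive quotients are the partial quotients a_0, a_1, ... (each step inverts the fractional part left over by the previous one):
  16 = 1*11 + 5, so a_0 = 1.
  11 = 2*5 + 1, so a_1 = 2.
  5 = 5*1 + 0, so a_2 = 5.
The remainder reaches 0 after 3 divisions, so the expansion has 3 partial quotients, read off in order.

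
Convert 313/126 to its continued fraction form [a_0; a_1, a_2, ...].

Run the Euclidean algorithm on 313 and 126; the successive quotients are the partial quotients a_0, a_1, ... (each step inverts the fractional part left over by the previous one):
  313 = 2*126 + 61, so a_0 = 2.
  126 = 2*61 + 4, so a_1 = 2.
  61 = 15*4 + 1, so a_2 = 15.
  4 = 4*1 + 0, so a_3 = 4.
The remainder reaches 0 after 4 divisions, so the expansion has 4 partial quotients, read off in order.

[2; 2, 15, 4]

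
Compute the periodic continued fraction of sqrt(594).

Write x_i = (sqrt(594) + m_i)/d_i with (m_0, d_0) = (0, 1). a_0 = floor(sqrt(594)) = 24, since 24^2 = 576 <= 594 < 625 = 25^2.
Iterate m_{i+1} = d_i*a_i - m_i, d_{i+1} = (594 - m_{i+1}^2)/d_i, a_{i+1} = floor((a_0 + m_{i+1})/d_{i+1}):
  m_1 = 1*24 - 0 = 24, d_1 = (594 - 24^2)/1 = 18/1 = 18, a_1 = floor((24 + 24)/18) = 2.
  m_2 = 18*2 - 24 = 12, d_2 = (594 - 12^2)/18 = 450/18 = 25, a_2 = floor((24 + 12)/25) = 1.
  m_3 = 25*1 - 12 = 13, d_3 = (594 - 13^2)/25 = 425/25 = 17, a_3 = floor((24 + 13)/17) = 2.
  m_4 = 17*2 - 13 = 21, d_4 = (594 - 21^2)/17 = 153/17 = 9, a_4 = floor((24 + 21)/9) = 5.
  m_5 = 9*5 - 21 = 24, d_5 = (594 - 24^2)/9 = 18/9 = 2, a_5 = floor((24 + 24)/2) = 24.
  m_6 = 2*24 - 24 = 24, d_6 = (594 - 24^2)/2 = 18/2 = 9, a_6 = floor((24 + 24)/9) = 5.
  m_7 = 9*5 - 24 = 21, d_7 = (594 - 21^2)/9 = 153/9 = 17, a_7 = floor((24 + 21)/17) = 2.
  m_8 = 17*2 - 21 = 13, d_8 = (594 - 13^2)/17 = 425/17 = 25, a_8 = floor((24 + 13)/25) = 1.
  m_9 = 25*1 - 13 = 12, d_9 = (594 - 12^2)/25 = 450/25 = 18, a_9 = floor((24 + 12)/18) = 2.
  m_10 = 18*2 - 12 = 24, d_10 = (594 - 24^2)/18 = 18/18 = 1, a_10 = floor((24 + 24)/1) = 48.
  m_11 = 1*48 - 24 = 24, d_11 = (594 - 24^2)/1 = 18/1 = 18: (m_11, d_11) = (m_1, d_1) = (24, 18), so from here the quotients repeat a_1, ..., a_10; the period length is 10.
Hence the expansion of sqrt(594) is a_0 = 24 followed by the repeating block 2, 1, 2, 5, 24, 5, 2, 1, 2, 48 (period 10).

[24; (2, 1, 2, 5, 24, 5, 2, 1, 2, 48)]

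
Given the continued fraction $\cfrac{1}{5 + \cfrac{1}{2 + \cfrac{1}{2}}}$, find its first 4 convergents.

0/1, 1/5, 2/11, 5/27

Using the convergent recurrence p_i = a_i*p_{i-1} + p_{i-2}, q_i = a_i*q_{i-1} + q_{i-2} with p_{-2}=0, p_{-1}=1, q_{-2}=1, q_{-1}=0:
  i=0: a_0=0, p_0 = 0*1 + 0 = 0, q_0 = 0*0 + 1 = 1.
  i=1: a_1=5, p_1 = 5*0 + 1 = 1, q_1 = 5*1 + 0 = 5.
  i=2: a_2=2, p_2 = 2*1 + 0 = 2, q_2 = 2*5 + 1 = 11.
  i=3: a_3=2, p_3 = 2*2 + 1 = 5, q_3 = 2*11 + 5 = 27.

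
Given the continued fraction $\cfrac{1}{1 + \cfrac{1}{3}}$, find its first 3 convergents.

Using the convergent recurrence p_i = a_i*p_{i-1} + p_{i-2}, q_i = a_i*q_{i-1} + q_{i-2} with p_{-2}=0, p_{-1}=1, q_{-2}=1, q_{-1}=0:
  i=0: a_0=0, p_0 = 0*1 + 0 = 0, q_0 = 0*0 + 1 = 1.
  i=1: a_1=1, p_1 = 1*0 + 1 = 1, q_1 = 1*1 + 0 = 1.
  i=2: a_2=3, p_2 = 3*1 + 0 = 3, q_2 = 3*1 + 1 = 4.

0/1, 1/1, 3/4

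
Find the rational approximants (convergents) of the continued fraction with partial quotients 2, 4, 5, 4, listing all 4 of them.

2/1, 9/4, 47/21, 197/88

Using the convergent recurrence p_i = a_i*p_{i-1} + p_{i-2}, q_i = a_i*q_{i-1} + q_{i-2} with p_{-2}=0, p_{-1}=1, q_{-2}=1, q_{-1}=0:
  i=0: a_0=2, p_0 = 2*1 + 0 = 2, q_0 = 2*0 + 1 = 1.
  i=1: a_1=4, p_1 = 4*2 + 1 = 9, q_1 = 4*1 + 0 = 4.
  i=2: a_2=5, p_2 = 5*9 + 2 = 47, q_2 = 5*4 + 1 = 21.
  i=3: a_3=4, p_3 = 4*47 + 9 = 197, q_3 = 4*21 + 4 = 88.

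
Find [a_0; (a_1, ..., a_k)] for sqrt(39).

Write x_i = (sqrt(39) + m_i)/d_i with (m_0, d_0) = (0, 1). a_0 = floor(sqrt(39)) = 6, since 6^2 = 36 <= 39 < 49 = 7^2.
Iterate m_{i+1} = d_i*a_i - m_i, d_{i+1} = (39 - m_{i+1}^2)/d_i, a_{i+1} = floor((a_0 + m_{i+1})/d_{i+1}):
  m_1 = 1*6 - 0 = 6, d_1 = (39 - 6^2)/1 = 3/1 = 3, a_1 = floor((6 + 6)/3) = 4.
  m_2 = 3*4 - 6 = 6, d_2 = (39 - 6^2)/3 = 3/3 = 1, a_2 = floor((6 + 6)/1) = 12.
  m_3 = 1*12 - 6 = 6, d_3 = (39 - 6^2)/1 = 3/1 = 3: (m_3, d_3) = (m_1, d_1) = (6, 3), so from here the quotients repeat a_1, a_2; the period length is 2.
Hence the expansion of sqrt(39) is a_0 = 6 followed by the repeating block 4, 12 (period 2).

[6; (4, 12)]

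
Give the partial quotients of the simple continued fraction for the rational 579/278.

Run the Euclidean algorithm on 579 and 278; the successive quotients are the partial quotients a_0, a_1, ... (each step inverts the fractional part left over by the previous one):
  579 = 2*278 + 23, so a_0 = 2.
  278 = 12*23 + 2, so a_1 = 12.
  23 = 11*2 + 1, so a_2 = 11.
  2 = 2*1 + 0, so a_3 = 2.
The remainder reaches 0 after 4 divisions, so the expansion has 4 partial quotients, read off in order.

[2; 12, 11, 2]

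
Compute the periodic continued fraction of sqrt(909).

[30; (6, 1, 2, 6, 2, 1, 6, 60)]

Write x_i = (sqrt(909) + m_i)/d_i with (m_0, d_0) = (0, 1). a_0 = floor(sqrt(909)) = 30, since 30^2 = 900 <= 909 < 961 = 31^2.
Iterate m_{i+1} = d_i*a_i - m_i, d_{i+1} = (909 - m_{i+1}^2)/d_i, a_{i+1} = floor((a_0 + m_{i+1})/d_{i+1}):
  m_1 = 1*30 - 0 = 30, d_1 = (909 - 30^2)/1 = 9/1 = 9, a_1 = floor((30 + 30)/9) = 6.
  m_2 = 9*6 - 30 = 24, d_2 = (909 - 24^2)/9 = 333/9 = 37, a_2 = floor((30 + 24)/37) = 1.
  m_3 = 37*1 - 24 = 13, d_3 = (909 - 13^2)/37 = 740/37 = 20, a_3 = floor((30 + 13)/20) = 2.
  m_4 = 20*2 - 13 = 27, d_4 = (909 - 27^2)/20 = 180/20 = 9, a_4 = floor((30 + 27)/9) = 6.
  m_5 = 9*6 - 27 = 27, d_5 = (909 - 27^2)/9 = 180/9 = 20, a_5 = floor((30 + 27)/20) = 2.
  m_6 = 20*2 - 27 = 13, d_6 = (909 - 13^2)/20 = 740/20 = 37, a_6 = floor((30 + 13)/37) = 1.
  m_7 = 37*1 - 13 = 24, d_7 = (909 - 24^2)/37 = 333/37 = 9, a_7 = floor((30 + 24)/9) = 6.
  m_8 = 9*6 - 24 = 30, d_8 = (909 - 30^2)/9 = 9/9 = 1, a_8 = floor((30 + 30)/1) = 60.
  m_9 = 1*60 - 30 = 30, d_9 = (909 - 30^2)/1 = 9/1 = 9: (m_9, d_9) = (m_1, d_1) = (30, 9), so from here the quotients repeat a_1, ..., a_8; the period length is 8.
Hence the expansion of sqrt(909) is a_0 = 30 followed by the repeating block 6, 1, 2, 6, 2, 1, 6, 60 (period 8).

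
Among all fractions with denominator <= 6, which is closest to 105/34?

Expand x = 105/34 as a continued fraction with the Euclidean algorithm:
  105 = 3*34 + 3, so a_0 = 3.
  34 = 11*3 + 1, so a_1 = 11.
  3 = 3*1 + 0, so a_2 = 3.
so x = [3; 11, 3].
Convergents (p_i = a_i*p_{i-1} + p_{i-2}, q_i = a_i*q_{i-1} + q_{i-2} with p_{-2}=0, p_{-1}=1, q_{-2}=1, q_{-1}=0), until the denominator exceeds 6:
  i=0: a_0=3, p_0 = 3*1 + 0 = 3, q_0 = 3*0 + 1 = 1.
  i=1: a_1=11, p_1 = 11*3 + 1 = 34, q_1 = 11*1 + 0 = 11.
q_1 = 11 > 6, so the last convergent with denominator <= 6 is p_0/q_0 = 3/1.
The closest fraction with denominator <= 6 is either p_0/q_0 or the intermediate fraction (k*p_0 + p_{-1})/(k*q_0 + q_{-1}) with the largest k >= 1 whose denominator stays <= 6; these approach x as k grows, and every other convergent or intermediate fraction in range is farther away.
Largest k: floor((6 - q_{-1})/q_0) = floor((6 - 0)/1) = 6 (using the seeds p_{-1} = 1, q_{-1} = 0).
That gives (6*3 + 1)/(6*1 + 0) = 19/6.
Compare the errors: |x - 3/1| = |105*1 - 3*34|/(34*1) = 3/34, and |x - 19/6| = |105*6 - 19*34|/(34*6) = 16/204.
Cross-multiplying, 16*34 = 544 < 612 = 3*204, so 16/204 is smaller: the intermediate fraction 19/6 is closer to x than 3/1.

19/6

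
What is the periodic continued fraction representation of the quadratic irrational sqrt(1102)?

[33; (5, 10, 1, 6, 2, 6, 1, 10, 5, 66)]

Write x_i = (sqrt(1102) + m_i)/d_i with (m_0, d_0) = (0, 1). a_0 = floor(sqrt(1102)) = 33, since 33^2 = 1089 <= 1102 < 1156 = 34^2.
Iterate m_{i+1} = d_i*a_i - m_i, d_{i+1} = (1102 - m_{i+1}^2)/d_i, a_{i+1} = floor((a_0 + m_{i+1})/d_{i+1}):
  m_1 = 1*33 - 0 = 33, d_1 = (1102 - 33^2)/1 = 13/1 = 13, a_1 = floor((33 + 33)/13) = 5.
  m_2 = 13*5 - 33 = 32, d_2 = (1102 - 32^2)/13 = 78/13 = 6, a_2 = floor((33 + 32)/6) = 10.
  m_3 = 6*10 - 32 = 28, d_3 = (1102 - 28^2)/6 = 318/6 = 53, a_3 = floor((33 + 28)/53) = 1.
  m_4 = 53*1 - 28 = 25, d_4 = (1102 - 25^2)/53 = 477/53 = 9, a_4 = floor((33 + 25)/9) = 6.
  m_5 = 9*6 - 25 = 29, d_5 = (1102 - 29^2)/9 = 261/9 = 29, a_5 = floor((33 + 29)/29) = 2.
  m_6 = 29*2 - 29 = 29, d_6 = (1102 - 29^2)/29 = 261/29 = 9, a_6 = floor((33 + 29)/9) = 6.
  m_7 = 9*6 - 29 = 25, d_7 = (1102 - 25^2)/9 = 477/9 = 53, a_7 = floor((33 + 25)/53) = 1.
  m_8 = 53*1 - 25 = 28, d_8 = (1102 - 28^2)/53 = 318/53 = 6, a_8 = floor((33 + 28)/6) = 10.
  m_9 = 6*10 - 28 = 32, d_9 = (1102 - 32^2)/6 = 78/6 = 13, a_9 = floor((33 + 32)/13) = 5.
  m_10 = 13*5 - 32 = 33, d_10 = (1102 - 33^2)/13 = 13/13 = 1, a_10 = floor((33 + 33)/1) = 66.
  m_11 = 1*66 - 33 = 33, d_11 = (1102 - 33^2)/1 = 13/1 = 13: (m_11, d_11) = (m_1, d_1) = (33, 13), so from here the quotients repeat a_1, ..., a_10; the period length is 10.
Hence the expansion of sqrt(1102) is a_0 = 33 followed by the repeating block 5, 10, 1, 6, 2, 6, 1, 10, 5, 66 (period 10).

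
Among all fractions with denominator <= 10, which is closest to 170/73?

Expand x = 170/73 as a continued fraction with the Euclidean algorithm:
  170 = 2*73 + 24, so a_0 = 2.
  73 = 3*24 + 1, so a_1 = 3.
  24 = 24*1 + 0, so a_2 = 24.
so x = [2; 3, 24].
Convergents (p_i = a_i*p_{i-1} + p_{i-2}, q_i = a_i*q_{i-1} + q_{i-2} with p_{-2}=0, p_{-1}=1, q_{-2}=1, q_{-1}=0), until the denominator exceeds 10:
  i=0: a_0=2, p_0 = 2*1 + 0 = 2, q_0 = 2*0 + 1 = 1.
  i=1: a_1=3, p_1 = 3*2 + 1 = 7, q_1 = 3*1 + 0 = 3.
  i=2: a_2=24, p_2 = 24*7 + 2 = 170, q_2 = 24*3 + 1 = 73.
q_2 = 73 > 10, so the last convergent with denominator <= 10 is p_1/q_1 = 7/3.
The closest fraction with denominator <= 10 is either p_1/q_1 or the intermediate fraction (k*p_1 + p_0)/(k*q_1 + q_0) with the largest k >= 1 whose denominator stays <= 10; these approach x as k grows, and every other convergent or intermediate fraction in range is farther away.
Largest k: floor((10 - q_0)/q_1) = floor((10 - 1)/3) = 3.
That gives (3*7 + 2)/(3*3 + 1) = 23/10.
Compare the errors: |x - 7/3| = |170*3 - 7*73|/(73*3) = 1/219, and |x - 23/10| = |170*10 - 23*73|/(73*10) = 21/730.
Cross-multiplying, 1*730 = 730 < 4599 = 21*219, so 1/219 is smaller: the convergent 7/3 is closer to x than 23/10.

7/3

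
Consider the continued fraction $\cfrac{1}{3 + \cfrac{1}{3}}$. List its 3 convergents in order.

Using the convergent recurrence p_i = a_i*p_{i-1} + p_{i-2}, q_i = a_i*q_{i-1} + q_{i-2} with p_{-2}=0, p_{-1}=1, q_{-2}=1, q_{-1}=0:
  i=0: a_0=0, p_0 = 0*1 + 0 = 0, q_0 = 0*0 + 1 = 1.
  i=1: a_1=3, p_1 = 3*0 + 1 = 1, q_1 = 3*1 + 0 = 3.
  i=2: a_2=3, p_2 = 3*1 + 0 = 3, q_2 = 3*3 + 1 = 10.

0/1, 1/3, 3/10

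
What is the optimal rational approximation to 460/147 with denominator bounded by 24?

Expand x = 460/147 as a continued fraction with the Euclidean algorithm:
  460 = 3*147 + 19, so a_0 = 3.
  147 = 7*19 + 14, so a_1 = 7.
  19 = 1*14 + 5, so a_2 = 1.
  14 = 2*5 + 4, so a_3 = 2.
  5 = 1*4 + 1, so a_4 = 1.
  4 = 4*1 + 0, so a_5 = 4.
so x = [3; 7, 1, 2, 1, 4].
Convergents (p_i = a_i*p_{i-1} + p_{i-2}, q_i = a_i*q_{i-1} + q_{i-2} with p_{-2}=0, p_{-1}=1, q_{-2}=1, q_{-1}=0), until the denominator exceeds 24:
  i=0: a_0=3, p_0 = 3*1 + 0 = 3, q_0 = 3*0 + 1 = 1.
  i=1: a_1=7, p_1 = 7*3 + 1 = 22, q_1 = 7*1 + 0 = 7.
  i=2: a_2=1, p_2 = 1*22 + 3 = 25, q_2 = 1*7 + 1 = 8.
  i=3: a_3=2, p_3 = 2*25 + 22 = 72, q_3 = 2*8 + 7 = 23.
  i=4: a_4=1, p_4 = 1*72 + 25 = 97, q_4 = 1*23 + 8 = 31.
q_4 = 31 > 24, so the last convergent with denominator <= 24 is p_3/q_3 = 72/23.
The closest fraction with denominator <= 24 is either p_3/q_3 or the intermediate fraction (k*p_3 + p_2)/(k*q_3 + q_2) with the largest k >= 1 whose denominator stays <= 24; these approach x as k grows, and every other convergent or intermediate fraction in range is farther away.
Largest k: floor((24 - q_2)/q_3) = floor((24 - 8)/23) = 0.
Since k = 0, no intermediate fraction beyond p_3/q_3 has denominator <= 24, so the convergent 72/23 is the closest (its error is |460*23 - 72*147|/(147*23) = 4/3381).

72/23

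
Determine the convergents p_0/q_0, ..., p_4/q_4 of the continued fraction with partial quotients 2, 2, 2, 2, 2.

Using the convergent recurrence p_i = a_i*p_{i-1} + p_{i-2}, q_i = a_i*q_{i-1} + q_{i-2} with p_{-2}=0, p_{-1}=1, q_{-2}=1, q_{-1}=0:
  i=0: a_0=2, p_0 = 2*1 + 0 = 2, q_0 = 2*0 + 1 = 1.
  i=1: a_1=2, p_1 = 2*2 + 1 = 5, q_1 = 2*1 + 0 = 2.
  i=2: a_2=2, p_2 = 2*5 + 2 = 12, q_2 = 2*2 + 1 = 5.
  i=3: a_3=2, p_3 = 2*12 + 5 = 29, q_3 = 2*5 + 2 = 12.
  i=4: a_4=2, p_4 = 2*29 + 12 = 70, q_4 = 2*12 + 5 = 29.

2/1, 5/2, 12/5, 29/12, 70/29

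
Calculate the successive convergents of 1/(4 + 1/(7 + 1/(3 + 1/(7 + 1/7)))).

Using the convergent recurrence p_i = a_i*p_{i-1} + p_{i-2}, q_i = a_i*q_{i-1} + q_{i-2} with p_{-2}=0, p_{-1}=1, q_{-2}=1, q_{-1}=0:
  i=0: a_0=0, p_0 = 0*1 + 0 = 0, q_0 = 0*0 + 1 = 1.
  i=1: a_1=4, p_1 = 4*0 + 1 = 1, q_1 = 4*1 + 0 = 4.
  i=2: a_2=7, p_2 = 7*1 + 0 = 7, q_2 = 7*4 + 1 = 29.
  i=3: a_3=3, p_3 = 3*7 + 1 = 22, q_3 = 3*29 + 4 = 91.
  i=4: a_4=7, p_4 = 7*22 + 7 = 161, q_4 = 7*91 + 29 = 666.
  i=5: a_5=7, p_5 = 7*161 + 22 = 1149, q_5 = 7*666 + 91 = 4753.

0/1, 1/4, 7/29, 22/91, 161/666, 1149/4753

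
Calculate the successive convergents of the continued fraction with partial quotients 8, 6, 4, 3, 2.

8/1, 49/6, 204/25, 661/81, 1526/187

Using the convergent recurrence p_i = a_i*p_{i-1} + p_{i-2}, q_i = a_i*q_{i-1} + q_{i-2} with p_{-2}=0, p_{-1}=1, q_{-2}=1, q_{-1}=0:
  i=0: a_0=8, p_0 = 8*1 + 0 = 8, q_0 = 8*0 + 1 = 1.
  i=1: a_1=6, p_1 = 6*8 + 1 = 49, q_1 = 6*1 + 0 = 6.
  i=2: a_2=4, p_2 = 4*49 + 8 = 204, q_2 = 4*6 + 1 = 25.
  i=3: a_3=3, p_3 = 3*204 + 49 = 661, q_3 = 3*25 + 6 = 81.
  i=4: a_4=2, p_4 = 2*661 + 204 = 1526, q_4 = 2*81 + 25 = 187.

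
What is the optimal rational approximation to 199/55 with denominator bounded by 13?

47/13

Expand x = 199/55 as a continued fraction with the Euclidean algorithm:
  199 = 3*55 + 34, so a_0 = 3.
  55 = 1*34 + 21, so a_1 = 1.
  34 = 1*21 + 13, so a_2 = 1.
  21 = 1*13 + 8, so a_3 = 1.
  13 = 1*8 + 5, so a_4 = 1.
  8 = 1*5 + 3, so a_5 = 1.
  5 = 1*3 + 2, so a_6 = 1.
  3 = 1*2 + 1, so a_7 = 1.
  2 = 2*1 + 0, so a_8 = 2.
so x = [3; 1, 1, 1, 1, 1, 1, 1, 2].
Convergents (p_i = a_i*p_{i-1} + p_{i-2}, q_i = a_i*q_{i-1} + q_{i-2} with p_{-2}=0, p_{-1}=1, q_{-2}=1, q_{-1}=0), until the denominator exceeds 13:
  i=0: a_0=3, p_0 = 3*1 + 0 = 3, q_0 = 3*0 + 1 = 1.
  i=1: a_1=1, p_1 = 1*3 + 1 = 4, q_1 = 1*1 + 0 = 1.
  i=2: a_2=1, p_2 = 1*4 + 3 = 7, q_2 = 1*1 + 1 = 2.
  i=3: a_3=1, p_3 = 1*7 + 4 = 11, q_3 = 1*2 + 1 = 3.
  i=4: a_4=1, p_4 = 1*11 + 7 = 18, q_4 = 1*3 + 2 = 5.
  i=5: a_5=1, p_5 = 1*18 + 11 = 29, q_5 = 1*5 + 3 = 8.
  i=6: a_6=1, p_6 = 1*29 + 18 = 47, q_6 = 1*8 + 5 = 13.
  i=7: a_7=1, p_7 = 1*47 + 29 = 76, q_7 = 1*13 + 8 = 21.
q_7 = 21 > 13, so the last convergent with denominator <= 13 is p_6/q_6 = 47/13.
The closest fraction with denominator <= 13 is either p_6/q_6 or the intermediate fraction (k*p_6 + p_5)/(k*q_6 + q_5) with the largest k >= 1 whose denominator stays <= 13; these approach x as k grows, and every other convergent or intermediate fraction in range is farther away.
Largest k: floor((13 - q_5)/q_6) = floor((13 - 8)/13) = 0.
Since k = 0, no intermediate fraction beyond p_6/q_6 has denominator <= 13, so the convergent 47/13 is the closest (its error is |199*13 - 47*55|/(55*13) = 2/715).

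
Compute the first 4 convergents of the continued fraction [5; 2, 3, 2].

Using the convergent recurrence p_i = a_i*p_{i-1} + p_{i-2}, q_i = a_i*q_{i-1} + q_{i-2} with p_{-2}=0, p_{-1}=1, q_{-2}=1, q_{-1}=0:
  i=0: a_0=5, p_0 = 5*1 + 0 = 5, q_0 = 5*0 + 1 = 1.
  i=1: a_1=2, p_1 = 2*5 + 1 = 11, q_1 = 2*1 + 0 = 2.
  i=2: a_2=3, p_2 = 3*11 + 5 = 38, q_2 = 3*2 + 1 = 7.
  i=3: a_3=2, p_3 = 2*38 + 11 = 87, q_3 = 2*7 + 2 = 16.

5/1, 11/2, 38/7, 87/16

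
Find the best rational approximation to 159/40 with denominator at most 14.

Expand x = 159/40 as a continued fraction with the Euclidean algorithm:
  159 = 3*40 + 39, so a_0 = 3.
  40 = 1*39 + 1, so a_1 = 1.
  39 = 39*1 + 0, so a_2 = 39.
so x = [3; 1, 39].
Convergents (p_i = a_i*p_{i-1} + p_{i-2}, q_i = a_i*q_{i-1} + q_{i-2} with p_{-2}=0, p_{-1}=1, q_{-2}=1, q_{-1}=0), until the denominator exceeds 14:
  i=0: a_0=3, p_0 = 3*1 + 0 = 3, q_0 = 3*0 + 1 = 1.
  i=1: a_1=1, p_1 = 1*3 + 1 = 4, q_1 = 1*1 + 0 = 1.
  i=2: a_2=39, p_2 = 39*4 + 3 = 159, q_2 = 39*1 + 1 = 40.
q_2 = 40 > 14, so the last convergent with denominator <= 14 is p_1/q_1 = 4/1.
The closest fraction with denominator <= 14 is either p_1/q_1 or the intermediate fraction (k*p_1 + p_0)/(k*q_1 + q_0) with the largest k >= 1 whose denominator stays <= 14; these approach x as k grows, and every other convergent or intermediate fraction in range is farther away.
Largest k: floor((14 - q_0)/q_1) = floor((14 - 1)/1) = 13.
That gives (13*4 + 3)/(13*1 + 1) = 55/14.
Compare the errors: |x - 4/1| = |159*1 - 4*40|/(40*1) = 1/40, and |x - 55/14| = |159*14 - 55*40|/(40*14) = 26/560.
Cross-multiplying, 1*560 = 560 < 1040 = 26*40, so 1/40 is smaller: the convergent 4/1 is closer to x than 55/14.

4/1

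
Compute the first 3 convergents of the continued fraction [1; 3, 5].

Using the convergent recurrence p_i = a_i*p_{i-1} + p_{i-2}, q_i = a_i*q_{i-1} + q_{i-2} with p_{-2}=0, p_{-1}=1, q_{-2}=1, q_{-1}=0:
  i=0: a_0=1, p_0 = 1*1 + 0 = 1, q_0 = 1*0 + 1 = 1.
  i=1: a_1=3, p_1 = 3*1 + 1 = 4, q_1 = 3*1 + 0 = 3.
  i=2: a_2=5, p_2 = 5*4 + 1 = 21, q_2 = 5*3 + 1 = 16.

1/1, 4/3, 21/16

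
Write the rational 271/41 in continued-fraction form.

[6; 1, 1, 1, 1, 3, 2]

Run the Euclidean algorithm on 271 and 41; the successive quotients are the partial quotients a_0, a_1, ... (each step inverts the fractional part left over by the previous one):
  271 = 6*41 + 25, so a_0 = 6.
  41 = 1*25 + 16, so a_1 = 1.
  25 = 1*16 + 9, so a_2 = 1.
  16 = 1*9 + 7, so a_3 = 1.
  9 = 1*7 + 2, so a_4 = 1.
  7 = 3*2 + 1, so a_5 = 3.
  2 = 2*1 + 0, so a_6 = 2.
The remainder reaches 0 after 7 divisions, so the expansion has 7 partial quotients, read off in order.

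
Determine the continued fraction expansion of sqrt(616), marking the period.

Write x_i = (sqrt(616) + m_i)/d_i with (m_0, d_0) = (0, 1). a_0 = floor(sqrt(616)) = 24, since 24^2 = 576 <= 616 < 625 = 25^2.
Iterate m_{i+1} = d_i*a_i - m_i, d_{i+1} = (616 - m_{i+1}^2)/d_i, a_{i+1} = floor((a_0 + m_{i+1})/d_{i+1}):
  m_1 = 1*24 - 0 = 24, d_1 = (616 - 24^2)/1 = 40/1 = 40, a_1 = floor((24 + 24)/40) = 1.
  m_2 = 40*1 - 24 = 16, d_2 = (616 - 16^2)/40 = 360/40 = 9, a_2 = floor((24 + 16)/9) = 4.
  m_3 = 9*4 - 16 = 20, d_3 = (616 - 20^2)/9 = 216/9 = 24, a_3 = floor((24 + 20)/24) = 1.
  m_4 = 24*1 - 20 = 4, d_4 = (616 - 4^2)/24 = 600/24 = 25, a_4 = floor((24 + 4)/25) = 1.
  m_5 = 25*1 - 4 = 21, d_5 = (616 - 21^2)/25 = 175/25 = 7, a_5 = floor((24 + 21)/7) = 6.
  m_6 = 7*6 - 21 = 21, d_6 = (616 - 21^2)/7 = 175/7 = 25, a_6 = floor((24 + 21)/25) = 1.
  m_7 = 25*1 - 21 = 4, d_7 = (616 - 4^2)/25 = 600/25 = 24, a_7 = floor((24 + 4)/24) = 1.
  m_8 = 24*1 - 4 = 20, d_8 = (616 - 20^2)/24 = 216/24 = 9, a_8 = floor((24 + 20)/9) = 4.
  m_9 = 9*4 - 20 = 16, d_9 = (616 - 16^2)/9 = 360/9 = 40, a_9 = floor((24 + 16)/40) = 1.
  m_10 = 40*1 - 16 = 24, d_10 = (616 - 24^2)/40 = 40/40 = 1, a_10 = floor((24 + 24)/1) = 48.
  m_11 = 1*48 - 24 = 24, d_11 = (616 - 24^2)/1 = 40/1 = 40: (m_11, d_11) = (m_1, d_1) = (24, 40), so from here the quotients repeat a_1, ..., a_10; the period length is 10.
Hence the expansion of sqrt(616) is a_0 = 24 followed by the repeating block 1, 4, 1, 1, 6, 1, 1, 4, 1, 48 (period 10).

[24; (1, 4, 1, 1, 6, 1, 1, 4, 1, 48)]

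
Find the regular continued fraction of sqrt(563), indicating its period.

Write x_i = (sqrt(563) + m_i)/d_i with (m_0, d_0) = (0, 1). a_0 = floor(sqrt(563)) = 23, since 23^2 = 529 <= 563 < 576 = 24^2.
Iterate m_{i+1} = d_i*a_i - m_i, d_{i+1} = (563 - m_{i+1}^2)/d_i, a_{i+1} = floor((a_0 + m_{i+1})/d_{i+1}):
  m_1 = 1*23 - 0 = 23, d_1 = (563 - 23^2)/1 = 34/1 = 34, a_1 = floor((23 + 23)/34) = 1.
  m_2 = 34*1 - 23 = 11, d_2 = (563 - 11^2)/34 = 442/34 = 13, a_2 = floor((23 + 11)/13) = 2.
  m_3 = 13*2 - 11 = 15, d_3 = (563 - 15^2)/13 = 338/13 = 26, a_3 = floor((23 + 15)/26) = 1.
  m_4 = 26*1 - 15 = 11, d_4 = (563 - 11^2)/26 = 442/26 = 17, a_4 = floor((23 + 11)/17) = 2.
  m_5 = 17*2 - 11 = 23, d_5 = (563 - 23^2)/17 = 34/17 = 2, a_5 = floor((23 + 23)/2) = 23.
  m_6 = 2*23 - 23 = 23, d_6 = (563 - 23^2)/2 = 34/2 = 17, a_6 = floor((23 + 23)/17) = 2.
  m_7 = 17*2 - 23 = 11, d_7 = (563 - 11^2)/17 = 442/17 = 26, a_7 = floor((23 + 11)/26) = 1.
  m_8 = 26*1 - 11 = 15, d_8 = (563 - 15^2)/26 = 338/26 = 13, a_8 = floor((23 + 15)/13) = 2.
  m_9 = 13*2 - 15 = 11, d_9 = (563 - 11^2)/13 = 442/13 = 34, a_9 = floor((23 + 11)/34) = 1.
  m_10 = 34*1 - 11 = 23, d_10 = (563 - 23^2)/34 = 34/34 = 1, a_10 = floor((23 + 23)/1) = 46.
  m_11 = 1*46 - 23 = 23, d_11 = (563 - 23^2)/1 = 34/1 = 34: (m_11, d_11) = (m_1, d_1) = (23, 34), so from here the quotients repeat a_1, ..., a_10; the period length is 10.
Hence the expansion of sqrt(563) is a_0 = 23 followed by the repeating block 1, 2, 1, 2, 23, 2, 1, 2, 1, 46 (period 10).

[23; (1, 2, 1, 2, 23, 2, 1, 2, 1, 46)]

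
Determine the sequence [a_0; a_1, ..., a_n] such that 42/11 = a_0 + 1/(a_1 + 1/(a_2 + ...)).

[3; 1, 4, 2]

Run the Euclidean algorithm on 42 and 11; the successive quotients are the partial quotients a_0, a_1, ... (each step inverts the fractional part left over by the previous one):
  42 = 3*11 + 9, so a_0 = 3.
  11 = 1*9 + 2, so a_1 = 1.
  9 = 4*2 + 1, so a_2 = 4.
  2 = 2*1 + 0, so a_3 = 2.
The remainder reaches 0 after 4 divisions, so the expansion has 4 partial quotients, read off in order.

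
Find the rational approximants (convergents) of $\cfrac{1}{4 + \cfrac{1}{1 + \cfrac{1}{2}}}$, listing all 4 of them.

0/1, 1/4, 1/5, 3/14

Using the convergent recurrence p_i = a_i*p_{i-1} + p_{i-2}, q_i = a_i*q_{i-1} + q_{i-2} with p_{-2}=0, p_{-1}=1, q_{-2}=1, q_{-1}=0:
  i=0: a_0=0, p_0 = 0*1 + 0 = 0, q_0 = 0*0 + 1 = 1.
  i=1: a_1=4, p_1 = 4*0 + 1 = 1, q_1 = 4*1 + 0 = 4.
  i=2: a_2=1, p_2 = 1*1 + 0 = 1, q_2 = 1*4 + 1 = 5.
  i=3: a_3=2, p_3 = 2*1 + 1 = 3, q_3 = 2*5 + 4 = 14.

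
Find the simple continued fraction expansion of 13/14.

[0; 1, 13]

Run the Euclidean algorithm on 13 and 14; the successive quotients are the partial quotients a_0, a_1, ... (each step inverts the fractional part left over by the previous one):
  13 = 0*14 + 13, so a_0 = 0.
  14 = 1*13 + 1, so a_1 = 1.
  13 = 13*1 + 0, so a_2 = 13.
The remainder reaches 0 after 3 divisions, so the expansion has 3 partial quotients, read off in order.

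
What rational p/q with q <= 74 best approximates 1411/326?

277/64

Expand x = 1411/326 as a continued fraction with the Euclidean algorithm:
  1411 = 4*326 + 107, so a_0 = 4.
  326 = 3*107 + 5, so a_1 = 3.
  107 = 21*5 + 2, so a_2 = 21.
  5 = 2*2 + 1, so a_3 = 2.
  2 = 2*1 + 0, so a_4 = 2.
so x = [4; 3, 21, 2, 2].
Convergents (p_i = a_i*p_{i-1} + p_{i-2}, q_i = a_i*q_{i-1} + q_{i-2} with p_{-2}=0, p_{-1}=1, q_{-2}=1, q_{-1}=0), until the denominator exceeds 74:
  i=0: a_0=4, p_0 = 4*1 + 0 = 4, q_0 = 4*0 + 1 = 1.
  i=1: a_1=3, p_1 = 3*4 + 1 = 13, q_1 = 3*1 + 0 = 3.
  i=2: a_2=21, p_2 = 21*13 + 4 = 277, q_2 = 21*3 + 1 = 64.
  i=3: a_3=2, p_3 = 2*277 + 13 = 567, q_3 = 2*64 + 3 = 131.
q_3 = 131 > 74, so the last convergent with denominator <= 74 is p_2/q_2 = 277/64.
The closest fraction with denominator <= 74 is either p_2/q_2 or the intermediate fraction (k*p_2 + p_1)/(k*q_2 + q_1) with the largest k >= 1 whose denominator stays <= 74; these approach x as k grows, and every other convergent or intermediate fraction in range is farther away.
Largest k: floor((74 - q_1)/q_2) = floor((74 - 3)/64) = 1.
That gives (1*277 + 13)/(1*64 + 3) = 290/67.
Compare the errors: |x - 277/64| = |1411*64 - 277*326|/(326*64) = 2/20864, and |x - 290/67| = |1411*67 - 290*326|/(326*67) = 3/21842.
Cross-multiplying, 2*21842 = 43684 < 62592 = 3*20864, so 2/20864 is smaller: the convergent 277/64 is closer to x than 290/67.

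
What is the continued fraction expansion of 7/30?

[0; 4, 3, 2]

Run the Euclidean algorithm on 7 and 30; the successive quotients are the partial quotients a_0, a_1, ... (each step inverts the fractional part left over by the previous one):
  7 = 0*30 + 7, so a_0 = 0.
  30 = 4*7 + 2, so a_1 = 4.
  7 = 3*2 + 1, so a_2 = 3.
  2 = 2*1 + 0, so a_3 = 2.
The remainder reaches 0 after 4 divisions, so the expansion has 4 partial quotients, read off in order.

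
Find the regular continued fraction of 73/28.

[2; 1, 1, 1, 1, 5]

Run the Euclidean algorithm on 73 and 28; the successive quotients are the partial quotients a_0, a_1, ... (each step inverts the fractional part left over by the previous one):
  73 = 2*28 + 17, so a_0 = 2.
  28 = 1*17 + 11, so a_1 = 1.
  17 = 1*11 + 6, so a_2 = 1.
  11 = 1*6 + 5, so a_3 = 1.
  6 = 1*5 + 1, so a_4 = 1.
  5 = 5*1 + 0, so a_5 = 5.
The remainder reaches 0 after 6 divisions, so the expansion has 6 partial quotients, read off in order.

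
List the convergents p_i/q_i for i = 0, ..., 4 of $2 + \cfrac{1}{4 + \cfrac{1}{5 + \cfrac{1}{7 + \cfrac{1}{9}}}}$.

2/1, 9/4, 47/21, 338/151, 3089/1380

Using the convergent recurrence p_i = a_i*p_{i-1} + p_{i-2}, q_i = a_i*q_{i-1} + q_{i-2} with p_{-2}=0, p_{-1}=1, q_{-2}=1, q_{-1}=0:
  i=0: a_0=2, p_0 = 2*1 + 0 = 2, q_0 = 2*0 + 1 = 1.
  i=1: a_1=4, p_1 = 4*2 + 1 = 9, q_1 = 4*1 + 0 = 4.
  i=2: a_2=5, p_2 = 5*9 + 2 = 47, q_2 = 5*4 + 1 = 21.
  i=3: a_3=7, p_3 = 7*47 + 9 = 338, q_3 = 7*21 + 4 = 151.
  i=4: a_4=9, p_4 = 9*338 + 47 = 3089, q_4 = 9*151 + 21 = 1380.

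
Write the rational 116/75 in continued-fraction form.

[1; 1, 1, 4, 1, 6]

Run the Euclidean algorithm on 116 and 75; the successive quotients are the partial quotients a_0, a_1, ... (each step inverts the fractional part left over by the previous one):
  116 = 1*75 + 41, so a_0 = 1.
  75 = 1*41 + 34, so a_1 = 1.
  41 = 1*34 + 7, so a_2 = 1.
  34 = 4*7 + 6, so a_3 = 4.
  7 = 1*6 + 1, so a_4 = 1.
  6 = 6*1 + 0, so a_5 = 6.
The remainder reaches 0 after 6 divisions, so the expansion has 6 partial quotients, read off in order.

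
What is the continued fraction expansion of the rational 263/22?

Run the Euclidean algorithm on 263 and 22; the successive quotients are the partial quotients a_0, a_1, ... (each step inverts the fractional part left over by the previous one):
  263 = 11*22 + 21, so a_0 = 11.
  22 = 1*21 + 1, so a_1 = 1.
  21 = 21*1 + 0, so a_2 = 21.
The remainder reaches 0 after 3 divisions, so the expansion has 3 partial quotients, read off in order.

[11; 1, 21]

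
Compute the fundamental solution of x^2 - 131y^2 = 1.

First expand sqrt(131) as a continued fraction. With x_i = (sqrt(131) + m_i)/d_i and (m_0, d_0) = (0, 1): a_0 = floor(sqrt(131)) = 11, since 11^2 = 121 <= 131 < 144 = 12^2.
Iterate m_{i+1} = d_i*a_i - m_i, d_{i+1} = (131 - m_{i+1}^2)/d_i, a_{i+1} = floor((a_0 + m_{i+1})/d_{i+1}):
  m_1 = 1*11 - 0 = 11, d_1 = (131 - 11^2)/1 = 10/1 = 10, a_1 = floor((11 + 11)/10) = 2.
  m_2 = 10*2 - 11 = 9, d_2 = (131 - 9^2)/10 = 50/10 = 5, a_2 = floor((11 + 9)/5) = 4.
  m_3 = 5*4 - 9 = 11, d_3 = (131 - 11^2)/5 = 10/5 = 2, a_3 = floor((11 + 11)/2) = 11.
  m_4 = 2*11 - 11 = 11, d_4 = (131 - 11^2)/2 = 10/2 = 5, a_4 = floor((11 + 11)/5) = 4.
  m_5 = 5*4 - 11 = 9, d_5 = (131 - 9^2)/5 = 50/5 = 10, a_5 = floor((11 + 9)/10) = 2.
  m_6 = 10*2 - 9 = 11, d_6 = (131 - 11^2)/10 = 10/10 = 1, a_6 = floor((11 + 11)/1) = 22.
  m_7 = 1*22 - 11 = 11, d_7 = (131 - 11^2)/1 = 10/1 = 10: (m_7, d_7) = (m_1, d_1) = (11, 10), so from here the quotients repeat a_1, ..., a_6; the period length is 6.
So sqrt(131) = [11; (2, 4, 11, 4, 2, 22)] with period length k = 6.
k is even, so the fundamental solution of x^2 - 131y^2 = 1 is (p_{k-1}, q_{k-1}) = (p_5, q_5); compute convergents through index 5.
Convergents (p_i = a_i*p_{i-1} + p_{i-2}, q_i = a_i*q_{i-1} + q_{i-2} with p_{-2}=0, p_{-1}=1, q_{-2}=1, q_{-1}=0):
  i=0: a_0=11, p_0 = 11*1 + 0 = 11, q_0 = 11*0 + 1 = 1.
  i=1: a_1=2, p_1 = 2*11 + 1 = 23, q_1 = 2*1 + 0 = 2.
  i=2: a_2=4, p_2 = 4*23 + 11 = 103, q_2 = 4*2 + 1 = 9.
  i=3: a_3=11, p_3 = 11*103 + 23 = 1156, q_3 = 11*9 + 2 = 101.
  i=4: a_4=4, p_4 = 4*1156 + 103 = 4727, q_4 = 4*101 + 9 = 413.
  i=5: a_5=2, p_5 = 2*4727 + 1156 = 10610, q_5 = 2*413 + 101 = 927.
Check: 10610^2 - 131*927^2 = 112572100 - 112572099 = 1, so (x, y) = (10610, 927) solves the equation, and by the theorem it is the least positive solution.

(x, y) = (10610, 927)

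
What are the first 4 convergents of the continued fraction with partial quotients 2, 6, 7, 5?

2/1, 13/6, 93/43, 478/221

Using the convergent recurrence p_i = a_i*p_{i-1} + p_{i-2}, q_i = a_i*q_{i-1} + q_{i-2} with p_{-2}=0, p_{-1}=1, q_{-2}=1, q_{-1}=0:
  i=0: a_0=2, p_0 = 2*1 + 0 = 2, q_0 = 2*0 + 1 = 1.
  i=1: a_1=6, p_1 = 6*2 + 1 = 13, q_1 = 6*1 + 0 = 6.
  i=2: a_2=7, p_2 = 7*13 + 2 = 93, q_2 = 7*6 + 1 = 43.
  i=3: a_3=5, p_3 = 5*93 + 13 = 478, q_3 = 5*43 + 6 = 221.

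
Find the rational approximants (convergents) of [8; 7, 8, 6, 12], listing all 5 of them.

Using the convergent recurrence p_i = a_i*p_{i-1} + p_{i-2}, q_i = a_i*q_{i-1} + q_{i-2} with p_{-2}=0, p_{-1}=1, q_{-2}=1, q_{-1}=0:
  i=0: a_0=8, p_0 = 8*1 + 0 = 8, q_0 = 8*0 + 1 = 1.
  i=1: a_1=7, p_1 = 7*8 + 1 = 57, q_1 = 7*1 + 0 = 7.
  i=2: a_2=8, p_2 = 8*57 + 8 = 464, q_2 = 8*7 + 1 = 57.
  i=3: a_3=6, p_3 = 6*464 + 57 = 2841, q_3 = 6*57 + 7 = 349.
  i=4: a_4=12, p_4 = 12*2841 + 464 = 34556, q_4 = 12*349 + 57 = 4245.

8/1, 57/7, 464/57, 2841/349, 34556/4245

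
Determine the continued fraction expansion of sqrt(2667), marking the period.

Write x_i = (sqrt(2667) + m_i)/d_i with (m_0, d_0) = (0, 1). a_0 = floor(sqrt(2667)) = 51, since 51^2 = 2601 <= 2667 < 2704 = 52^2.
Iterate m_{i+1} = d_i*a_i - m_i, d_{i+1} = (2667 - m_{i+1}^2)/d_i, a_{i+1} = floor((a_0 + m_{i+1})/d_{i+1}):
  m_1 = 1*51 - 0 = 51, d_1 = (2667 - 51^2)/1 = 66/1 = 66, a_1 = floor((51 + 51)/66) = 1.
  m_2 = 66*1 - 51 = 15, d_2 = (2667 - 15^2)/66 = 2442/66 = 37, a_2 = floor((51 + 15)/37) = 1.
  m_3 = 37*1 - 15 = 22, d_3 = (2667 - 22^2)/37 = 2183/37 = 59, a_3 = floor((51 + 22)/59) = 1.
  m_4 = 59*1 - 22 = 37, d_4 = (2667 - 37^2)/59 = 1298/59 = 22, a_4 = floor((51 + 37)/22) = 4.
  m_5 = 22*4 - 37 = 51, d_5 = (2667 - 51^2)/22 = 66/22 = 3, a_5 = floor((51 + 51)/3) = 34.
  m_6 = 3*34 - 51 = 51, d_6 = (2667 - 51^2)/3 = 66/3 = 22, a_6 = floor((51 + 51)/22) = 4.
  m_7 = 22*4 - 51 = 37, d_7 = (2667 - 37^2)/22 = 1298/22 = 59, a_7 = floor((51 + 37)/59) = 1.
  m_8 = 59*1 - 37 = 22, d_8 = (2667 - 22^2)/59 = 2183/59 = 37, a_8 = floor((51 + 22)/37) = 1.
  m_9 = 37*1 - 22 = 15, d_9 = (2667 - 15^2)/37 = 2442/37 = 66, a_9 = floor((51 + 15)/66) = 1.
  m_10 = 66*1 - 15 = 51, d_10 = (2667 - 51^2)/66 = 66/66 = 1, a_10 = floor((51 + 51)/1) = 102.
  m_11 = 1*102 - 51 = 51, d_11 = (2667 - 51^2)/1 = 66/1 = 66: (m_11, d_11) = (m_1, d_1) = (51, 66), so from here the quotients repeat a_1, ..., a_10; the period length is 10.
Hence the expansion of sqrt(2667) is a_0 = 51 followed by the repeating block 1, 1, 1, 4, 34, 4, 1, 1, 1, 102 (period 10).

[51; (1, 1, 1, 4, 34, 4, 1, 1, 1, 102)]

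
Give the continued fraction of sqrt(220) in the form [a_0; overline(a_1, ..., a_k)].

Write x_i = (sqrt(220) + m_i)/d_i with (m_0, d_0) = (0, 1). a_0 = floor(sqrt(220)) = 14, since 14^2 = 196 <= 220 < 225 = 15^2.
Iterate m_{i+1} = d_i*a_i - m_i, d_{i+1} = (220 - m_{i+1}^2)/d_i, a_{i+1} = floor((a_0 + m_{i+1})/d_{i+1}):
  m_1 = 1*14 - 0 = 14, d_1 = (220 - 14^2)/1 = 24/1 = 24, a_1 = floor((14 + 14)/24) = 1.
  m_2 = 24*1 - 14 = 10, d_2 = (220 - 10^2)/24 = 120/24 = 5, a_2 = floor((14 + 10)/5) = 4.
  m_3 = 5*4 - 10 = 10, d_3 = (220 - 10^2)/5 = 120/5 = 24, a_3 = floor((14 + 10)/24) = 1.
  m_4 = 24*1 - 10 = 14, d_4 = (220 - 14^2)/24 = 24/24 = 1, a_4 = floor((14 + 14)/1) = 28.
  m_5 = 1*28 - 14 = 14, d_5 = (220 - 14^2)/1 = 24/1 = 24: (m_5, d_5) = (m_1, d_1) = (14, 24), so from here the quotients repeat a_1, ..., a_4; the period length is 4.
Hence the expansion of sqrt(220) is a_0 = 14 followed by the repeating block 1, 4, 1, 28 (period 4).

[14; overline(1, 4, 1, 28)]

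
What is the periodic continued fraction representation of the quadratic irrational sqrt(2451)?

[49; (1, 1, 32, 1, 1, 98)]

Write x_i = (sqrt(2451) + m_i)/d_i with (m_0, d_0) = (0, 1). a_0 = floor(sqrt(2451)) = 49, since 49^2 = 2401 <= 2451 < 2500 = 50^2.
Iterate m_{i+1} = d_i*a_i - m_i, d_{i+1} = (2451 - m_{i+1}^2)/d_i, a_{i+1} = floor((a_0 + m_{i+1})/d_{i+1}):
  m_1 = 1*49 - 0 = 49, d_1 = (2451 - 49^2)/1 = 50/1 = 50, a_1 = floor((49 + 49)/50) = 1.
  m_2 = 50*1 - 49 = 1, d_2 = (2451 - 1^2)/50 = 2450/50 = 49, a_2 = floor((49 + 1)/49) = 1.
  m_3 = 49*1 - 1 = 48, d_3 = (2451 - 48^2)/49 = 147/49 = 3, a_3 = floor((49 + 48)/3) = 32.
  m_4 = 3*32 - 48 = 48, d_4 = (2451 - 48^2)/3 = 147/3 = 49, a_4 = floor((49 + 48)/49) = 1.
  m_5 = 49*1 - 48 = 1, d_5 = (2451 - 1^2)/49 = 2450/49 = 50, a_5 = floor((49 + 1)/50) = 1.
  m_6 = 50*1 - 1 = 49, d_6 = (2451 - 49^2)/50 = 50/50 = 1, a_6 = floor((49 + 49)/1) = 98.
  m_7 = 1*98 - 49 = 49, d_7 = (2451 - 49^2)/1 = 50/1 = 50: (m_7, d_7) = (m_1, d_1) = (49, 50), so from here the quotients repeat a_1, ..., a_6; the period length is 6.
Hence the expansion of sqrt(2451) is a_0 = 49 followed by the repeating block 1, 1, 32, 1, 1, 98 (period 6).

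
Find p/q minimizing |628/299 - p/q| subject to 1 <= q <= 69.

Expand x = 628/299 as a continued fraction with the Euclidean algorithm:
  628 = 2*299 + 30, so a_0 = 2.
  299 = 9*30 + 29, so a_1 = 9.
  30 = 1*29 + 1, so a_2 = 1.
  29 = 29*1 + 0, so a_3 = 29.
so x = [2; 9, 1, 29].
Convergents (p_i = a_i*p_{i-1} + p_{i-2}, q_i = a_i*q_{i-1} + q_{i-2} with p_{-2}=0, p_{-1}=1, q_{-2}=1, q_{-1}=0), until the denominator exceeds 69:
  i=0: a_0=2, p_0 = 2*1 + 0 = 2, q_0 = 2*0 + 1 = 1.
  i=1: a_1=9, p_1 = 9*2 + 1 = 19, q_1 = 9*1 + 0 = 9.
  i=2: a_2=1, p_2 = 1*19 + 2 = 21, q_2 = 1*9 + 1 = 10.
  i=3: a_3=29, p_3 = 29*21 + 19 = 628, q_3 = 29*10 + 9 = 299.
q_3 = 299 > 69, so the last convergent with denominator <= 69 is p_2/q_2 = 21/10.
The closest fraction with denominator <= 69 is either p_2/q_2 or the intermediate fraction (k*p_2 + p_1)/(k*q_2 + q_1) with the largest k >= 1 whose denominator stays <= 69; these approach x as k grows, and every other convergent or intermediate fraction in range is farther away.
Largest k: floor((69 - q_1)/q_2) = floor((69 - 9)/10) = 6.
That gives (6*21 + 19)/(6*10 + 9) = 145/69.
Compare the errors: |x - 21/10| = |628*10 - 21*299|/(299*10) = 1/2990, and |x - 145/69| = |628*69 - 145*299|/(299*69) = 23/20631.
Cross-multiplying, 1*20631 = 20631 < 68770 = 23*2990, so 1/2990 is smaller: the convergent 21/10 is closer to x than 145/69.

21/10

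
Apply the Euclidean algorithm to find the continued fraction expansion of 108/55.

[1; 1, 26, 2]

Run the Euclidean algorithm on 108 and 55; the successive quotients are the partial quotients a_0, a_1, ... (each step inverts the fractional part left over by the previous one):
  108 = 1*55 + 53, so a_0 = 1.
  55 = 1*53 + 2, so a_1 = 1.
  53 = 26*2 + 1, so a_2 = 26.
  2 = 2*1 + 0, so a_3 = 2.
The remainder reaches 0 after 4 divisions, so the expansion has 4 partial quotients, read off in order.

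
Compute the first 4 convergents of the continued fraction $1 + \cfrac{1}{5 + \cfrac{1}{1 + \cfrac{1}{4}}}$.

Using the convergent recurrence p_i = a_i*p_{i-1} + p_{i-2}, q_i = a_i*q_{i-1} + q_{i-2} with p_{-2}=0, p_{-1}=1, q_{-2}=1, q_{-1}=0:
  i=0: a_0=1, p_0 = 1*1 + 0 = 1, q_0 = 1*0 + 1 = 1.
  i=1: a_1=5, p_1 = 5*1 + 1 = 6, q_1 = 5*1 + 0 = 5.
  i=2: a_2=1, p_2 = 1*6 + 1 = 7, q_2 = 1*5 + 1 = 6.
  i=3: a_3=4, p_3 = 4*7 + 6 = 34, q_3 = 4*6 + 5 = 29.

1/1, 6/5, 7/6, 34/29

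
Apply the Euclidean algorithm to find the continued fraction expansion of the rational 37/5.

[7; 2, 2]

Run the Euclidean algorithm on 37 and 5; the successive quotients are the partial quotients a_0, a_1, ... (each step inverts the fractional part left over by the previous one):
  37 = 7*5 + 2, so a_0 = 7.
  5 = 2*2 + 1, so a_1 = 2.
  2 = 2*1 + 0, so a_2 = 2.
The remainder reaches 0 after 3 divisions, so the expansion has 3 partial quotients, read off in order.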